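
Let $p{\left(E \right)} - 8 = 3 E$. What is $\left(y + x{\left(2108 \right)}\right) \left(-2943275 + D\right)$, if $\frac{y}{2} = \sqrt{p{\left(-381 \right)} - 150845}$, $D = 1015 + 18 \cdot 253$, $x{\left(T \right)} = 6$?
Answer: $-17626236 - 11750824 i \sqrt{37995} \approx -1.7626 \cdot 10^{7} - 2.2905 \cdot 10^{9} i$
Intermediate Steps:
$p{\left(E \right)} = 8 + 3 E$
$D = 5569$ ($D = 1015 + 4554 = 5569$)
$y = 4 i \sqrt{37995}$ ($y = 2 \sqrt{\left(8 + 3 \left(-381\right)\right) - 150845} = 2 \sqrt{\left(8 - 1143\right) - 150845} = 2 \sqrt{-1135 - 150845} = 2 \sqrt{-151980} = 2 \cdot 2 i \sqrt{37995} = 4 i \sqrt{37995} \approx 779.69 i$)
$\left(y + x{\left(2108 \right)}\right) \left(-2943275 + D\right) = \left(4 i \sqrt{37995} + 6\right) \left(-2943275 + 5569\right) = \left(6 + 4 i \sqrt{37995}\right) \left(-2937706\right) = -17626236 - 11750824 i \sqrt{37995}$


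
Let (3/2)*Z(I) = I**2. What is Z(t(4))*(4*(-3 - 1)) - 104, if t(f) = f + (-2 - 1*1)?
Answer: -344/3 ≈ -114.67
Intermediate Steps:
t(f) = -3 + f (t(f) = f + (-2 - 1) = f - 3 = -3 + f)
Z(I) = 2*I**2/3
Z(t(4))*(4*(-3 - 1)) - 104 = (2*(-3 + 4)**2/3)*(4*(-3 - 1)) - 104 = ((2/3)*1**2)*(4*(-4)) - 104 = ((2/3)*1)*(-16) - 104 = (2/3)*(-16) - 104 = -32/3 - 104 = -344/3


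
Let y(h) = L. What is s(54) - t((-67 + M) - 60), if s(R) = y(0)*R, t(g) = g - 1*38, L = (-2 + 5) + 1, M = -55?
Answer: 436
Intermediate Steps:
L = 4 (L = 3 + 1 = 4)
y(h) = 4
t(g) = -38 + g (t(g) = g - 38 = -38 + g)
s(R) = 4*R
s(54) - t((-67 + M) - 60) = 4*54 - (-38 + ((-67 - 55) - 60)) = 216 - (-38 + (-122 - 60)) = 216 - (-38 - 182) = 216 - 1*(-220) = 216 + 220 = 436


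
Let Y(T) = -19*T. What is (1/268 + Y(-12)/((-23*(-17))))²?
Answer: 3781635025/10980524944 ≈ 0.34439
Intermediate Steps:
(1/268 + Y(-12)/((-23*(-17))))² = (1/268 + (-19*(-12))/((-23*(-17))))² = (1/268 + 228/391)² = (61495/104788)² = 3781635025/10980524944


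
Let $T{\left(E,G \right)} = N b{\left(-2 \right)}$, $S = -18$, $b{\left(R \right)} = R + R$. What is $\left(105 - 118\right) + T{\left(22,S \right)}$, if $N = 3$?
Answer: $-25$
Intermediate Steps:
$b{\left(R \right)} = 2 R$
$T{\left(E,G \right)} = -12$ ($T{\left(E,G \right)} = 3 \cdot 2 \left(-2\right) = 3 \left(-4\right) = -12$)
$\left(105 - 118\right) + T{\left(22,S \right)} = \left(105 - 118\right) - 12 = -13 - 12 = -25$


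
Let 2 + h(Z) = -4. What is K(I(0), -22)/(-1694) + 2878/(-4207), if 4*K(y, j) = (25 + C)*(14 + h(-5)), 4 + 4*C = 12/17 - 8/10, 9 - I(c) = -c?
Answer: -30825068/43268995 ≈ -0.71241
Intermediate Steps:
I(c) = 9 + c (I(c) = 9 - (-1)*c = 9 + c)
h(Z) = -6 (h(Z) = -2 - 4 = -6)
C = -87/85 (C = -1 + (12/17 - 8/10)/4 = -1 + (12*(1/17) - 8*1/10)/4 = -1 + (12/17 - 4/5)/4 = -1 + (1/4)*(-8/85) = -1 - 2/85 = -87/85 ≈ -1.0235)
K(y, j) = 4076/85 (K(y, j) = ((25 - 87/85)*(14 - 6))/4 = ((2038/85)*8)/4 = (1/4)*(16304/85) = 4076/85)
K(I(0), -22)/(-1694) + 2878/(-4207) = (4076/85)/(-1694) + 2878/(-4207) = (4076/85)*(-1/1694) + 2878*(-1/4207) = -2038/71995 - 2878/4207 = -30825068/43268995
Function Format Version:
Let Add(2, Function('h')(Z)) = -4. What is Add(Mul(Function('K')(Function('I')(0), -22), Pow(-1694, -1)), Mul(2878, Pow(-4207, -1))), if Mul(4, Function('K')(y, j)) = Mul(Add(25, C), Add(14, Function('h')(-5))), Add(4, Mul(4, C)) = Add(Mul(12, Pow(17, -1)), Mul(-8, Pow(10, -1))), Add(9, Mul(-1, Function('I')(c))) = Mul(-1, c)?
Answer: Rational(-30825068, 43268995) ≈ -0.71241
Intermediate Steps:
Function('I')(c) = Add(9, c) (Function('I')(c) = Add(9, Mul(-1, Mul(-1, c))) = Add(9, c))
Function('h')(Z) = -6 (Function('h')(Z) = Add(-2, -4) = -6)
C = Rational(-87, 85) (C = Add(-1, Mul(Rational(1, 4), Add(Mul(12, Pow(17, -1)), Mul(-8, Pow(10, -1))))) = Add(-1, Mul(Rational(1, 4), Add(Mul(12, Rational(1, 17)), Mul(-8, Rational(1, 10))))) = Add(-1, Mul(Rational(1, 4), Add(Rational(12, 17), Rational(-4, 5)))) = Add(-1, Mul(Rational(1, 4), Rational(-8, 85))) = Add(-1, Rational(-2, 85)) = Rational(-87, 85) ≈ -1.0235)
Function('K')(y, j) = Rational(4076, 85) (Function('K')(y, j) = Mul(Rational(1, 4), Mul(Add(25, Rational(-87, 85)), Add(14, -6))) = Mul(Rational(1, 4), Mul(Rational(2038, 85), 8)) = Mul(Rational(1, 4), Rational(16304, 85)) = Rational(4076, 85))
Add(Mul(Function('K')(Function('I')(0), -22), Pow(-1694, -1)), Mul(2878, Pow(-4207, -1))) = Add(Mul(Rational(4076, 85), Pow(-1694, -1)), Mul(2878, Pow(-4207, -1))) = Add(Mul(Rational(4076, 85), Rational(-1, 1694)), Mul(2878, Rational(-1, 4207))) = Add(Rational(-2038, 71995), Rational(-2878, 4207)) = Rational(-30825068, 43268995)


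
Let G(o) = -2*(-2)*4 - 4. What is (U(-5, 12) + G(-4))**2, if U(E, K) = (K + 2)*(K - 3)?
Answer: 19044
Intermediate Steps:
U(E, K) = (-3 + K)*(2 + K) (U(E, K) = (2 + K)*(-3 + K) = (-3 + K)*(2 + K))
G(o) = 12 (G(o) = 4*4 - 4 = 16 - 4 = 12)
(U(-5, 12) + G(-4))**2 = ((-6 + 12**2 - 1*12) + 12)**2 = ((-6 + 144 - 12) + 12)**2 = (126 + 12)**2 = 138**2 = 19044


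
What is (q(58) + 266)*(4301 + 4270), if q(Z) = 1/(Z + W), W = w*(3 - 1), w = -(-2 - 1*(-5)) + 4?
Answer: 45600577/20 ≈ 2.2800e+6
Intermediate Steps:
w = 1 (w = -(-2 + 5) + 4 = -1*3 + 4 = -3 + 4 = 1)
W = 2 (W = 1*(3 - 1) = 1*2 = 2)
q(Z) = 1/(2 + Z) (q(Z) = 1/(Z + 2) = 1/(2 + Z))
(q(58) + 266)*(4301 + 4270) = (1/(2 + 58) + 266)*(4301 + 4270) = (1/60 + 266)*8571 = (15961/60)*8571 = 45600577/20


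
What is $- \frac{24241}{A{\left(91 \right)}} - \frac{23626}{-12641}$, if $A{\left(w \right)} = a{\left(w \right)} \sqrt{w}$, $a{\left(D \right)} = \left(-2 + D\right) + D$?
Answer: $\frac{23626}{12641} - \frac{3463 \sqrt{91}}{2340} \approx -12.248$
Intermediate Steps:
$a{\left(D \right)} = -2 + 2 D$
$A{\left(w \right)} = \sqrt{w} \left(-2 + 2 w\right)$ ($A{\left(w \right)} = \left(-2 + 2 w\right) \sqrt{w} = \sqrt{w} \left(-2 + 2 w\right)$)
$- \frac{24241}{A{\left(91 \right)}} - \frac{23626}{-12641} = - \frac{24241}{2 \sqrt{91} \left(-1 + 91\right)} - \frac{23626}{-12641} = - \frac{24241}{2 \sqrt{91} \cdot 90} - - \frac{23626}{12641} = - \frac{24241}{180 \sqrt{91}} + \frac{23626}{12641} = - 24241 \frac{\sqrt{91}}{16380} + \frac{23626}{12641} = - \frac{3463 \sqrt{91}}{2340} + \frac{23626}{12641} = \frac{23626}{12641} - \frac{3463 \sqrt{91}}{2340}$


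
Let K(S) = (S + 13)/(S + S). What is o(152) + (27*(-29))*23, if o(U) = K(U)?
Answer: -5474571/304 ≈ -18008.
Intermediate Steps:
K(S) = (13 + S)/(2*S) (K(S) = (13 + S)/((2*S)) = (13 + S)*(1/(2*S)) = (13 + S)/(2*S))
o(U) = (13 + U)/(2*U)
o(152) + (27*(-29))*23 = (½)*(13 + 152)/152 + (27*(-29))*23 = (½)*(1/152)*165 - 783*23 = 165/304 - 18009 = -5474571/304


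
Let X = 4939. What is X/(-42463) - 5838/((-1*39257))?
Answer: 54008671/1666969991 ≈ 0.032399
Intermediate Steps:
X/(-42463) - 5838/((-1*39257)) = 4939/(-42463) - 5838/((-1*39257)) = 4939*(-1/42463) - 5838/(-39257) = -4939/42463 - 5838*(-1/39257) = -4939/42463 + 5838/39257 = 54008671/1666969991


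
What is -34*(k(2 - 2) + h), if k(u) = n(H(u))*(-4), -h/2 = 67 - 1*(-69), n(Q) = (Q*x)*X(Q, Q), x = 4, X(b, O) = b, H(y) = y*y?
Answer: 9248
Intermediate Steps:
H(y) = y²
n(Q) = 4*Q² (n(Q) = (Q*4)*Q = (4*Q)*Q = 4*Q²)
h = -272 (h = -2*(67 - 1*(-69)) = -2*(67 + 69) = -2*136 = -272)
k(u) = -16*u⁴ (k(u) = (4*(u²)²)*(-4) = (4*u⁴)*(-4) = -16*u⁴)
-34*(k(2 - 2) + h) = -34*(-16*(2 - 2)⁴ - 272) = -34*(-16*0⁴ - 272) = -34*(-16*0 - 272) = -34*(0 - 272) = -34*(-272) = 9248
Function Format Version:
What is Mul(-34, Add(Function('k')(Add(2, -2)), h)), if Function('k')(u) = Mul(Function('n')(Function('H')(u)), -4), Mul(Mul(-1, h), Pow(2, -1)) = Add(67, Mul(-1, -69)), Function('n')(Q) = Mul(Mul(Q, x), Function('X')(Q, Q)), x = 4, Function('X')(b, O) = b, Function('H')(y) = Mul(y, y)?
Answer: 9248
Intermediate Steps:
Function('H')(y) = Pow(y, 2)
Function('n')(Q) = Mul(4, Pow(Q, 2)) (Function('n')(Q) = Mul(Mul(Q, 4), Q) = Mul(Mul(4, Q), Q) = Mul(4, Pow(Q, 2)))
h = -272 (h = Mul(-2, Add(67, Mul(-1, -69))) = Mul(-2, Add(67, 69)) = Mul(-2, 136) = -272)
Function('k')(u) = Mul(-16, Pow(u, 4)) (Function('k')(u) = Mul(Mul(4, Pow(Pow(u, 2), 2)), -4) = Mul(Mul(4, Pow(u, 4)), -4) = Mul(-16, Pow(u, 4)))
Mul(-34, Add(Function('k')(Add(2, -2)), h)) = Mul(-34, Add(Mul(-16, Pow(Add(2, -2), 4)), -272)) = Mul(-34, Add(Mul(-16, Pow(0, 4)), -272)) = Mul(-34, Add(Mul(-16, 0), -272)) = Mul(-34, Add(0, -272)) = Mul(-34, -272) = 9248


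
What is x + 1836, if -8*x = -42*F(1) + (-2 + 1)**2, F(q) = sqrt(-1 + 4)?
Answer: 14687/8 + 21*sqrt(3)/4 ≈ 1845.0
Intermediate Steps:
F(q) = sqrt(3)
x = -1/8 + 21*sqrt(3)/4 (x = -(-42*sqrt(3) + (-2 + 1)**2)/8 = -(-42*sqrt(3) + (-1)**2)/8 = -(-42*sqrt(3) + 1)/8 = -(1 - 42*sqrt(3))/8 = -1/8 + 21*sqrt(3)/4 ≈ 8.9683)
x + 1836 = (-1/8 + 21*sqrt(3)/4) + 1836 = 14687/8 + 21*sqrt(3)/4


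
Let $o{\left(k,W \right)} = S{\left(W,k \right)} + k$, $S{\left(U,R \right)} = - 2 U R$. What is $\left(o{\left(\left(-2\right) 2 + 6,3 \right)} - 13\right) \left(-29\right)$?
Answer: $667$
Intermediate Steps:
$S{\left(U,R \right)} = - 2 R U$
$o{\left(k,W \right)} = k - 2 W k$ ($o{\left(k,W \right)} = - 2 k W + k = - 2 W k + k = k - 2 W k$)
$\left(o{\left(\left(-2\right) 2 + 6,3 \right)} - 13\right) \left(-29\right) = \left(\left(\left(-2\right) 2 + 6\right) \left(1 - 6\right) - 13\right) \left(-29\right) = \left(\left(-4 + 6\right) \left(1 - 6\right) - 13\right) \left(-29\right) = \left(2 \left(-5\right) - 13\right) \left(-29\right) = \left(-10 - 13\right) \left(-29\right) = \left(-23\right) \left(-29\right) = 667$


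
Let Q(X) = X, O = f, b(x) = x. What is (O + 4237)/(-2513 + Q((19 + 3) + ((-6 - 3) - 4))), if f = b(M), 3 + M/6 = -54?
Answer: -3895/2504 ≈ -1.5555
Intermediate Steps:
M = -342 (M = -18 + 6*(-54) = -18 - 324 = -342)
f = -342
O = -342
(O + 4237)/(-2513 + Q((19 + 3) + ((-6 - 3) - 4))) = (-342 + 4237)/(-2513 + ((19 + 3) + ((-6 - 3) - 4))) = 3895/(-2513 + (22 + (-9 - 4))) = 3895/(-2513 + (22 - 13)) = 3895/(-2513 + 9) = 3895/(-2504) = 3895*(-1/2504) = -3895/2504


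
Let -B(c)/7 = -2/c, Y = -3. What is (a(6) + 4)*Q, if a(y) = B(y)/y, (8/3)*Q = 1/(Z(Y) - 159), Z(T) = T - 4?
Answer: -79/7968 ≈ -0.0099147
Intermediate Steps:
Z(T) = -4 + T
B(c) = 14/c (B(c) = -(-14)/c = 14/c)
Q = -3/1328 (Q = 3/(8*((-4 - 3) - 159)) = 3/(8*(-7 - 159)) = (3/8)/(-166) = (3/8)*(-1/166) = -3/1328 ≈ -0.0022590)
a(y) = 14/y**2 (a(y) = (14/y)/y = 14/y**2)
(a(6) + 4)*Q = (14/6**2 + 4)*(-3/1328) = (14*(1/36) + 4)*(-3/1328) = (7/18 + 4)*(-3/1328) = (79/18)*(-3/1328) = -79/7968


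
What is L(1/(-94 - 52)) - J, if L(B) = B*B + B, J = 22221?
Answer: -473662981/21316 ≈ -22221.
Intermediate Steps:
L(B) = B + B² (L(B) = B² + B = B + B²)
L(1/(-94 - 52)) - J = (1 + 1/(-94 - 52))/(-94 - 52) - 1*22221 = (1 + 1/(-146))/(-146) - 22221 = -(1 - 1/146)/146 - 22221 = -1/146*145/146 - 22221 = -145/21316 - 22221 = -473662981/21316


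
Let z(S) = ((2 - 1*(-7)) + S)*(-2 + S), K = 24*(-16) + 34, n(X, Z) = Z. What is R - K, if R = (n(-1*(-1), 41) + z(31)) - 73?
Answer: 1478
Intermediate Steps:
K = -350 (K = -384 + 34 = -350)
z(S) = (-2 + S)*(9 + S) (z(S) = ((2 + 7) + S)*(-2 + S) = (9 + S)*(-2 + S) = (-2 + S)*(9 + S))
R = 1128 (R = (41 + (-18 + 31² + 7*31)) - 73 = (41 + (-18 + 961 + 217)) - 73 = (41 + 1160) - 73 = 1201 - 73 = 1128)
R - K = 1128 - 1*(-350) = 1128 + 350 = 1478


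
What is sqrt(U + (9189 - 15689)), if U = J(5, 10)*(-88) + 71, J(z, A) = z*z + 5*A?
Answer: I*sqrt(13029) ≈ 114.14*I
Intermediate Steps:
J(z, A) = z**2 + 5*A
U = -6529 (U = (5**2 + 5*10)*(-88) + 71 = (25 + 50)*(-88) + 71 = 75*(-88) + 71 = -6600 + 71 = -6529)
sqrt(U + (9189 - 15689)) = sqrt(-6529 + (9189 - 15689)) = sqrt(-6529 - 6500) = sqrt(-13029) = I*sqrt(13029)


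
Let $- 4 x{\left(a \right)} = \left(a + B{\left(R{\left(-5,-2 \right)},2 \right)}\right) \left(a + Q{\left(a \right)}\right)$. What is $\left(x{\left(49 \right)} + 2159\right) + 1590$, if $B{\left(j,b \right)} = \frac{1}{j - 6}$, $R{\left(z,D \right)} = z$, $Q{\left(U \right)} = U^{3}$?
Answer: $- \frac{15789142}{11} \approx -1.4354 \cdot 10^{6}$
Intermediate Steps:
$B{\left(j,b \right)} = \frac{1}{-6 + j}$
$x{\left(a \right)} = - \frac{\left(- \frac{1}{11} + a\right) \left(a + a^{3}\right)}{4}$ ($x{\left(a \right)} = - \frac{\left(a + \frac{1}{-6 - 5}\right) \left(a + a^{3}\right)}{4} = - \frac{\left(a + \frac{1}{-11}\right) \left(a + a^{3}\right)}{4} = - \frac{\left(a - \frac{1}{11}\right) \left(a + a^{3}\right)}{4} = - \frac{\left(- \frac{1}{11} + a\right) \left(a + a^{3}\right)}{4}$)
$\left(x{\left(49 \right)} + 2159\right) + 1590 = \left(\frac{1}{44} \cdot 49 \left(1 + 49^{2} - 539 - 11 \cdot 49^{3}\right) + 2159\right) + 1590 = \left(\frac{1}{44} \cdot 49 \left(1 + 2401 - 539 - 1294139\right) + 2159\right) + 1590 = \left(\frac{1}{44} \cdot 49 \left(-1292276\right) + 2159\right) + 1590 = \left(- \frac{15830381}{11} + 2159\right) + 1590 = - \frac{15806632}{11} + 1590 = - \frac{15789142}{11}$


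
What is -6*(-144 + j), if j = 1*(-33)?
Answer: 1062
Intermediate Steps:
j = -33
-6*(-144 + j) = -6*(-144 - 33) = -6*(-177) = 1062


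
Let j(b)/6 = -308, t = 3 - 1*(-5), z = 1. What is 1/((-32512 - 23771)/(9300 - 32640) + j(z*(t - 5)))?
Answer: -7780/14358679 ≈ -0.00054183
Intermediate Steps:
t = 8 (t = 3 + 5 = 8)
j(b) = -1848 (j(b) = 6*(-308) = -1848)
1/((-32512 - 23771)/(9300 - 32640) + j(z*(t - 5))) = 1/((-32512 - 23771)/(9300 - 32640) - 1848) = 1/(-56283/(-23340) - 1848) = 1/(-56283*(-1/23340) - 1848) = 1/(18761/7780 - 1848) = 1/(-14358679/7780) = -7780/14358679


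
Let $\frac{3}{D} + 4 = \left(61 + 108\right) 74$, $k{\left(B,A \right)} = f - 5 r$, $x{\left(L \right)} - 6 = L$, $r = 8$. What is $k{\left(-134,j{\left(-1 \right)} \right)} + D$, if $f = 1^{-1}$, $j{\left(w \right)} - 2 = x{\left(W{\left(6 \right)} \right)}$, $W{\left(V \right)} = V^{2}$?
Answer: $- \frac{487575}{12502} \approx -39.0$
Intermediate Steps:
$x{\left(L \right)} = 6 + L$
$j{\left(w \right)} = 44$ ($j{\left(w \right)} = 2 + \left(6 + 6^{2}\right) = 2 + \left(6 + 36\right) = 2 + 42 = 44$)
$f = 1$
$k{\left(B,A \right)} = -39$ ($k{\left(B,A \right)} = 1 - 40 = -39$)
$D = \frac{3}{12502}$ ($D = \frac{3}{-4 + \left(61 + 108\right) 74} = \frac{3}{-4 + 169 \cdot 74} = \frac{3}{-4 + 12506} = \frac{3}{12502} \approx 0.00023996$)
$k{\left(-134,j{\left(-1 \right)} \right)} + D = -39 + \frac{3}{12502} = - \frac{487575}{12502}$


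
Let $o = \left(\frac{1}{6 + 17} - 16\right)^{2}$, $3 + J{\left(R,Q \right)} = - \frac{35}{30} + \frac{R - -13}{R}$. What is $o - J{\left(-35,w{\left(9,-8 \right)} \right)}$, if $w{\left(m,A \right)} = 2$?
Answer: $\frac{28677737}{111090} \approx 258.15$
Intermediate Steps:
$J{\left(R,Q \right)} = - \frac{25}{6} + \frac{13 + R}{R}$ ($J{\left(R,Q \right)} = -3 + \left(- \frac{35}{30} + \frac{R - -13}{R}\right) = -3 + \left(\left(-35\right) \frac{1}{30} + \frac{R + 13}{R}\right) = -3 - \left(\frac{7}{6} - \frac{13 + R}{R}\right) = - \frac{25}{6} + \frac{13 + R}{R}$)
$o = \frac{134689}{529}$ ($o = \left(\frac{1}{23} - 16\right)^{2} = \left(- \frac{367}{23}\right)^{2} = \frac{134689}{529} \approx 254.61$)
$o - J{\left(-35,w{\left(9,-8 \right)} \right)} = \frac{134689}{529} - \left(- \frac{19}{6} + \frac{13}{-35}\right) = \frac{134689}{529} - \left(- \frac{19}{6} + 13 \left(- \frac{1}{35}\right)\right) = \frac{134689}{529} - \left(- \frac{19}{6} - \frac{13}{35}\right) = \frac{134689}{529} - - \frac{743}{210} = \frac{134689}{529} + \frac{743}{210} = \frac{28677737}{111090}$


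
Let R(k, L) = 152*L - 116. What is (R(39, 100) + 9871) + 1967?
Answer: 26922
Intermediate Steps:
R(k, L) = -116 + 152*L
(R(39, 100) + 9871) + 1967 = ((-116 + 152*100) + 9871) + 1967 = ((-116 + 15200) + 9871) + 1967 = (15084 + 9871) + 1967 = 24955 + 1967 = 26922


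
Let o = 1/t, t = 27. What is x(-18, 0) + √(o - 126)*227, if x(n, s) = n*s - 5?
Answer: -5 + 227*I*√10203/9 ≈ -5.0 + 2547.7*I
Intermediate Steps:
x(n, s) = -5 + n*s
o = 1/27 ≈ 0.037037
x(-18, 0) + √(o - 126)*227 = (-5 - 18*0) + √(1/27 - 126)*227 = (-5 + 0) + √(-3401/27)*227 = -5 + (I*√10203/9)*227 = -5 + 227*I*√10203/9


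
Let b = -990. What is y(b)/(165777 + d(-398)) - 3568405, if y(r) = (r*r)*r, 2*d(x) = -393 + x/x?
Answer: -591830367305/165581 ≈ -3.5743e+6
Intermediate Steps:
d(x) = -196 (d(x) = (-393 + x/x)/2 = (-393 + 1)/2 = (½)*(-392) = -196)
y(r) = r³ (y(r) = r²*r = r³)
y(b)/(165777 + d(-398)) - 3568405 = (-990)³/(165777 - 196) - 3568405 = -970299000/165581 - 3568405 = -591830367305/165581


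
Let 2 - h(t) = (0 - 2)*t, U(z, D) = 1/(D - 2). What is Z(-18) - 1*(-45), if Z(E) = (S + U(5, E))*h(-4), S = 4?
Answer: 213/10 ≈ 21.300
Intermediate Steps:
U(z, D) = 1/(-2 + D)
h(t) = 2 + 2*t (h(t) = 2 - (0 - 2)*t = 2 - (-2)*t = 2 + 2*t)
Z(E) = -24 - 6/(-2 + E) (Z(E) = (4 + 1/(-2 + E))*(2 + 2*(-4)) = (4 + 1/(-2 + E))*(2 - 8) = (4 + 1/(-2 + E))*(-6) = -24 - 6/(-2 + E))
Z(-18) - 1*(-45) = 6*(7 - 4*(-18))/(-2 - 18) - 1*(-45) = 6*(7 + 72)/(-20) + 45 = 6*(-1/20)*79 + 45 = -237/10 + 45 = 213/10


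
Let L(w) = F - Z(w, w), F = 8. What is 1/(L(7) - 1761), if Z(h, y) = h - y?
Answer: -1/1753 ≈ -0.00057045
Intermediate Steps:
L(w) = 8 (L(w) = 8 - (w - w) = 8 - 1*0 = 8 + 0 = 8)
1/(L(7) - 1761) = 1/(8 - 1761) = 1/(-1753) = -1/1753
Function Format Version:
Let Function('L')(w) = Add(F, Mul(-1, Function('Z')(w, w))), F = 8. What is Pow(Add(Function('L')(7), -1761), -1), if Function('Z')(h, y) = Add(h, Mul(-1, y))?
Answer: Rational(-1, 1753) ≈ -0.00057045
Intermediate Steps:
Function('L')(w) = 8 (Function('L')(w) = Add(8, Mul(-1, Add(w, Mul(-1, w)))) = Add(8, Mul(-1, 0)) = Add(8, 0) = 8)
Pow(Add(Function('L')(7), -1761), -1) = Pow(Add(8, -1761), -1) = Pow(-1753, -1) = Rational(-1, 1753)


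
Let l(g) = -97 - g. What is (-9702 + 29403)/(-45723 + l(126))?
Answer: -19701/45946 ≈ -0.42879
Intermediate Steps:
(-9702 + 29403)/(-45723 + l(126)) = (-9702 + 29403)/(-45723 + (-97 - 1*126)) = 19701/(-45723 + (-97 - 126)) = 19701/(-45723 - 223) = 19701/(-45946) = 19701*(-1/45946) = -19701/45946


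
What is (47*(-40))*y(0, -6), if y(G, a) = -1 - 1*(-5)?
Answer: -7520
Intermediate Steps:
y(G, a) = 4 (y(G, a) = -1 + 5 = 4)
(47*(-40))*y(0, -6) = (47*(-40))*4 = -1880*4 = -7520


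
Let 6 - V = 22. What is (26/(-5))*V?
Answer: 416/5 ≈ 83.200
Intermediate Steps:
V = -16 (V = 6 - 1*22 = 6 - 22 = -16)
(26/(-5))*V = (26/(-5))*(-16) = (26*(-⅕))*(-16) = -26/5*(-16) = 416/5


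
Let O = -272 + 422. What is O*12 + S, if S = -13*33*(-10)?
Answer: 6090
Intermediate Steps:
O = 150
S = 4290 (S = -429*(-10) = 4290)
O*12 + S = 150*12 + 4290 = 1800 + 4290 = 6090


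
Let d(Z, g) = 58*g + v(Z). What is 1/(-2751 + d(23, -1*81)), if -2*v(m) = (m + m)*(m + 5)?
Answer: -1/8093 ≈ -0.00012356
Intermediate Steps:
v(m) = -m*(5 + m) (v(m) = -(m + m)*(m + 5)/2 = -2*m*(5 + m)/2 = -m*(5 + m))
d(Z, g) = 58*g - Z*(5 + Z)
1/(-2751 + d(23, -1*81)) = 1/(-2751 + (58*(-1*81) - 1*23*(5 + 23))) = 1/(-2751 + (58*(-81) - 1*23*28)) = 1/(-2751 + (-4698 - 644)) = 1/(-2751 - 5342) = 1/(-8093) = -1/8093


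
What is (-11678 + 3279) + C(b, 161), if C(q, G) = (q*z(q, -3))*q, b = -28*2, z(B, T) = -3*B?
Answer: 518449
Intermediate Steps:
b = -56
C(q, G) = -3*q**3 (C(q, G) = (q*(-3*q))*q = (-3*q**2)*q = -3*q**3)
(-11678 + 3279) + C(b, 161) = (-11678 + 3279) - 3*(-56)**3 = -8399 - 3*(-175616) = -8399 + 526848 = 518449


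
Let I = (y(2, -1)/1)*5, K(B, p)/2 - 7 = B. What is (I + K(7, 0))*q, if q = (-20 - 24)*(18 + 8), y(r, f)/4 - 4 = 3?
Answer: -192192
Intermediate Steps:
y(r, f) = 28 (y(r, f) = 16 + 4*3 = 16 + 12 = 28)
K(B, p) = 14 + 2*B
q = -1144 (q = -44*26 = -1144)
I = 140 (I = (28/1)*5 = (28*1)*5 = 28*5 = 140)
(I + K(7, 0))*q = (140 + (14 + 2*7))*(-1144) = (140 + (14 + 14))*(-1144) = (140 + 28)*(-1144) = 168*(-1144) = -192192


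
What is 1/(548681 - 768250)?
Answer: -1/219569 ≈ -4.5544e-6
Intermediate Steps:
1/(548681 - 768250) = 1/(-219569) = -1/219569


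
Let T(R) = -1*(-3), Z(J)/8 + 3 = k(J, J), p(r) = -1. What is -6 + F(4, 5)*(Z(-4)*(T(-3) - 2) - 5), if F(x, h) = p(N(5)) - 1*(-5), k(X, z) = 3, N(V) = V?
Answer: -26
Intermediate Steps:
Z(J) = 0 (Z(J) = -24 + 8*3 = -24 + 24 = 0)
T(R) = 3
F(x, h) = 4 (F(x, h) = -1 - 1*(-5) = -1 + 5 = 4)
-6 + F(4, 5)*(Z(-4)*(T(-3) - 2) - 5) = -6 + 4*(0*(3 - 2) - 5) = -6 + 4*(0*1 - 5) = -6 + 4*(0 - 5) = -6 + 4*(-5) = -6 - 20 = -26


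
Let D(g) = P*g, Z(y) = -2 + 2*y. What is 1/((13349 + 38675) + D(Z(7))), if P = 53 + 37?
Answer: 1/53104 ≈ 1.8831e-5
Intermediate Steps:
P = 90
D(g) = 90*g
1/((13349 + 38675) + D(Z(7))) = 1/((13349 + 38675) + 90*(-2 + 2*7)) = 1/(52024 + 90*(-2 + 14)) = 1/(52024 + 90*12) = 1/(52024 + 1080) = 1/53104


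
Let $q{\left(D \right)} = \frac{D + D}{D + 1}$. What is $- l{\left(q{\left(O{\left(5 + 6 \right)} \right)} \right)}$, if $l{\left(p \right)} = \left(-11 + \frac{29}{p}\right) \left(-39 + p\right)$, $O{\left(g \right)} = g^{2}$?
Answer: $\frac{989004}{7381} \approx 133.99$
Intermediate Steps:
$q{\left(D \right)} = \frac{2 D}{1 + D}$
$l{\left(p \right)} = \left(-39 + p\right) \left(-11 + \frac{29}{p}\right)$
$- l{\left(q{\left(O{\left(5 + 6 \right)} \right)} \right)} = - (458 - \frac{1131}{2 \left(5 + 6\right)^{2} \frac{1}{1 + \left(5 + 6\right)^{2}}} - 11 \frac{2 \left(5 + 6\right)^{2}}{1 + \left(5 + 6\right)^{2}}) = - (458 - \frac{1131}{2 \cdot 11^{2} \frac{1}{1 + 11^{2}}} - 11 \frac{2 \cdot 11^{2}}{1 + 11^{2}}) = - (458 - \frac{1131}{2 \cdot 121 \frac{1}{1 + 121}} - 11 \cdot 2 \cdot 121 \frac{1}{1 + 121}) = - (458 - \frac{1131}{2 \cdot 121 \cdot \frac{1}{122}} - 11 \cdot 2 \cdot 121 \cdot \frac{1}{122}) = - (458 - \frac{1131}{\frac{121}{61}} - \frac{1331}{61}) = - (458 - \frac{68991}{121} - \frac{1331}{61}) = \left(-1\right) \left(- \frac{989004}{7381}\right) = \frac{989004}{7381}$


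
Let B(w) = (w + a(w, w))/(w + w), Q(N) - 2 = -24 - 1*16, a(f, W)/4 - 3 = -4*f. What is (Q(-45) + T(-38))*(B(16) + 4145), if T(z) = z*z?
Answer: 23271409/4 ≈ 5.8179e+6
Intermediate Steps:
a(f, W) = 12 - 16*f (a(f, W) = 12 + 4*(-4*f) = 12 - 16*f)
Q(N) = -38 (Q(N) = 2 + (-24 - 1*16) = 2 + (-24 - 16) = 2 - 40 = -38)
B(w) = (12 - 15*w)/(2*w) (B(w) = (w + (12 - 16*w))/(w + w) = (12 - 15*w)/((2*w)) = (12 - 15*w)*(1/(2*w)) = (12 - 15*w)/(2*w))
T(z) = z²
(Q(-45) + T(-38))*(B(16) + 4145) = (-38 + (-38)²)*((-15/2 + 6/16) + 4145) = (-38 + 1444)*((-15/2 + 6*(1/16)) + 4145) = 1406*((-15/2 + 3/8) + 4145) = 1406*(-57/8 + 4145) = 1406*(33103/8) = 23271409/4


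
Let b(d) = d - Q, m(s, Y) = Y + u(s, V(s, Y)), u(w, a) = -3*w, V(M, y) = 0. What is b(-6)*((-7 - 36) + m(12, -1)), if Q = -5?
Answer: 80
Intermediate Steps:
m(s, Y) = Y - 3*s
b(d) = 5 + d (b(d) = d - 1*(-5) = d + 5 = 5 + d)
b(-6)*((-7 - 36) + m(12, -1)) = (5 - 6)*((-7 - 36) + (-1 - 3*12)) = -(-43 + (-1 - 36)) = -(-43 - 37) = -1*(-80) = 80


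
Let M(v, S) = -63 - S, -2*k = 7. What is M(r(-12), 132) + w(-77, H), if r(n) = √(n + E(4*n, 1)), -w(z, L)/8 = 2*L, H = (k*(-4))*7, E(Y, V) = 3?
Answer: -1763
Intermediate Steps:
k = -7/2 (k = -½*7 = -7/2 ≈ -3.5000)
H = 98 (H = -7/2*(-4)*7 = 14*7 = 98)
w(z, L) = -16*L
r(n) = √(3 + n) (r(n) = √(n + 3) = √(3 + n))
M(r(-12), 132) + w(-77, H) = (-63 - 1*132) - 16*98 = (-63 - 132) - 1568 = -195 - 1568 = -1763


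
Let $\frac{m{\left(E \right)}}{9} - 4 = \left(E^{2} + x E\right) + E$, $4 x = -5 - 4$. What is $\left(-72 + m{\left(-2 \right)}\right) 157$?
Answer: $\frac{7065}{2} \approx 3532.5$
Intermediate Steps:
$x = - \frac{9}{4}$ ($x = \frac{-5 - 4}{4} = \frac{1}{4} \left(-9\right) = - \frac{9}{4} \approx -2.25$)
$m{\left(E \right)} = 36 + 9 E^{2} - \frac{45 E}{4}$ ($m{\left(E \right)} = 36 + 9 \left(\left(E^{2} - \frac{9 E}{4}\right) + E\right) = 36 + 9 \left(E^{2} - \frac{5 E}{4}\right) = 36 + \left(9 E^{2} - \frac{45 E}{4}\right) = 36 + 9 E^{2} - \frac{45 E}{4}$)
$\left(-72 + m{\left(-2 \right)}\right) 157 = \left(-72 + \left(36 + 9 \left(-2\right)^{2} - - \frac{45}{2}\right)\right) 157 = \left(-72 + \left(36 + 9 \cdot 4 + \frac{45}{2}\right)\right) 157 = \left(-72 + \left(36 + 36 + \frac{45}{2}\right)\right) 157 = \left(-72 + \frac{189}{2}\right) 157 = \frac{45}{2} \cdot 157 = \frac{7065}{2}$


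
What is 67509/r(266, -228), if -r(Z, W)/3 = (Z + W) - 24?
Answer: -22503/14 ≈ -1607.4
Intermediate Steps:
r(Z, W) = 72 - 3*W - 3*Z (r(Z, W) = -3*((Z + W) - 24) = -3*((W + Z) - 24) = -3*(-24 + W + Z) = 72 - 3*W - 3*Z)
67509/r(266, -228) = 67509/(72 - 3*(-228) - 3*266) = 67509/(72 + 684 - 798) = 67509/(-42) = 67509*(-1/42) = -22503/14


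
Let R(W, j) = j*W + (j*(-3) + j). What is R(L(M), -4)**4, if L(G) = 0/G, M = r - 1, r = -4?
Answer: 4096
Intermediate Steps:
M = -5 (M = -4 - 1 = -5)
L(G) = 0
R(W, j) = -2*j + W*j (R(W, j) = W*j + (-3*j + j) = W*j - 2*j = -2*j + W*j)
R(L(M), -4)**4 = (-4*(-2 + 0))**4 = (-4*(-2))**4 = 8**4 = 4096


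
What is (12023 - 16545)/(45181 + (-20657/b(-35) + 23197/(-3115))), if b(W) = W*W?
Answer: -70430150/703315451 ≈ -0.10014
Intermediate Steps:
b(W) = W**2
(12023 - 16545)/(45181 + (-20657/b(-35) + 23197/(-3115))) = (12023 - 16545)/(45181 + (-20657/((-35)**2) + 23197/(-3115))) = -4522/(45181 + (-20657/1225 + 23197*(-1/3115))) = -4522/(45181 + (-20657*1/1225 - 23197/3115)) = -4522/(45181 + (-2951/175 - 23197/3115)) = -4522/(45181 - 378624/15575) = -4522/703315451/15575 = -4522*15575/703315451 = -70430150/703315451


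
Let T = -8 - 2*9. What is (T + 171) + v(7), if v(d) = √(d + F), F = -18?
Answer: 145 + I*√11 ≈ 145.0 + 3.3166*I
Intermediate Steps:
v(d) = √(-18 + d) (v(d) = √(d - 18) = √(-18 + d))
T = -26 (T = -8 - 18 = -26)
(T + 171) + v(7) = (-26 + 171) + √(-18 + 7) = 145 + √(-11) = 145 + I*√11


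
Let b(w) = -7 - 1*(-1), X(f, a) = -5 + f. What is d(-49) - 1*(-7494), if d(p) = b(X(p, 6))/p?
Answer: 367212/49 ≈ 7494.1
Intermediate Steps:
b(w) = -6 (b(w) = -7 + 1 = -6)
d(p) = -6/p
d(-49) - 1*(-7494) = -6/(-49) - 1*(-7494) = -6*(-1/49) + 7494 = 6/49 + 7494 = 367212/49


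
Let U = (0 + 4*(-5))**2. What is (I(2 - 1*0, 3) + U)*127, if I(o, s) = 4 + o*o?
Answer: 51816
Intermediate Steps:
I(o, s) = 4 + o**2
U = 400 (U = (0 - 20)**2 = (-20)**2 = 400)
(I(2 - 1*0, 3) + U)*127 = ((4 + (2 - 1*0)**2) + 400)*127 = ((4 + (2 + 0)**2) + 400)*127 = ((4 + 2**2) + 400)*127 = ((4 + 4) + 400)*127 = (8 + 400)*127 = 408*127 = 51816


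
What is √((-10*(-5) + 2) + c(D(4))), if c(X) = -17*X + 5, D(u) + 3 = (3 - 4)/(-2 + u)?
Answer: √466/2 ≈ 10.794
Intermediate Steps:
D(u) = -3 - 1/(-2 + u) (D(u) = -3 + (3 - 4)/(-2 + u) = -3 - 1/(-2 + u))
c(X) = 5 - 17*X
√((-10*(-5) + 2) + c(D(4))) = √((-10*(-5) + 2) + (5 - 17*(5 - 3*4)/(-2 + 4))) = √((50 + 2) + (5 - 17*(5 - 12)/2)) = √(52 + (5 - 17*(-7)/2)) = √(52 + (5 - 17*(-7/2))) = √(52 + (5 + 119/2)) = √(52 + 129/2) = √(233/2) = √466/2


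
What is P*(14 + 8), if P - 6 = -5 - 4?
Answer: -66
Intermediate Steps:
P = -3 (P = 6 + (-5 - 4) = 6 - 9 = -3)
P*(14 + 8) = -3*(14 + 8) = -3*22 = -66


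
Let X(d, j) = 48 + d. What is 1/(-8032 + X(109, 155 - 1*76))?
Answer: -1/7875 ≈ -0.00012698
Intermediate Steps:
1/(-8032 + X(109, 155 - 1*76)) = 1/(-8032 + (48 + 109)) = 1/(-8032 + 157) = 1/(-7875) = -1/7875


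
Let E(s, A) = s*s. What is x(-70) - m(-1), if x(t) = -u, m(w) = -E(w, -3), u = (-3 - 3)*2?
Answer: 13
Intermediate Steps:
E(s, A) = s²
u = -12 (u = -6*2 = -12)
m(w) = -w²
x(t) = 12 (x(t) = -1*(-12) = 12)
x(-70) - m(-1) = 12 - (-1)*(-1)² = 12 - (-1) = 12 - 1*(-1) = 12 + 1 = 13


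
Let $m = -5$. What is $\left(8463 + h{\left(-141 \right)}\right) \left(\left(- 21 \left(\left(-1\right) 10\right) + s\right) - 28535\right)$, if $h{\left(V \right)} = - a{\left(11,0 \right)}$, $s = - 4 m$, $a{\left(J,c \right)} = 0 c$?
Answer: $-239545215$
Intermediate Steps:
$a{\left(J,c \right)} = 0$
$s = 20$ ($s = \left(-4\right) \left(-5\right) = 20$)
$h{\left(V \right)} = 0$ ($h{\left(V \right)} = \left(-1\right) 0 = 0$)
$\left(8463 + h{\left(-141 \right)}\right) \left(\left(- 21 \left(\left(-1\right) 10\right) + s\right) - 28535\right) = \left(8463 + 0\right) \left(\left(- 21 \left(\left(-1\right) 10\right) + 20\right) - 28535\right) = 8463 \left(\left(\left(-21\right) \left(-10\right) + 20\right) - 28535\right) = 8463 \left(\left(210 + 20\right) - 28535\right) = 8463 \left(230 - 28535\right) = 8463 \left(-28305\right) = -239545215$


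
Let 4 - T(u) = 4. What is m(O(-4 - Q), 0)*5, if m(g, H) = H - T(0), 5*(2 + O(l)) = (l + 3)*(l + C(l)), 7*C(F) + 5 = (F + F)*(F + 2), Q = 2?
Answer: 0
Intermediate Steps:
C(F) = -5/7 + 2*F*(2 + F)/7 (C(F) = -5/7 + ((F + F)*(F + 2))/7 = -5/7 + ((2*F)*(2 + F))/7 = -5/7 + (2*F*(2 + F))/7 = -5/7 + 2*F*(2 + F)/7)
T(u) = 0 (T(u) = 4 - 1*4 = 4 - 4 = 0)
O(l) = -2 + (3 + l)*(-5/7 + 2*l**2/7 + 11*l/7)/5 (O(l) = -2 + ((l + 3)*(l + (-5/7 + 2*l**2/7 + 4*l/7)))/5 = -2 + ((3 + l)*(-5/7 + 2*l**2/7 + 11*l/7))/5 = -2 + (3 + l)*(-5/7 + 2*l**2/7 + 11*l/7)/5)
m(g, H) = H (m(g, H) = H - 1*0 = H + 0 = H)
m(O(-4 - Q), 0)*5 = 0*5 = 0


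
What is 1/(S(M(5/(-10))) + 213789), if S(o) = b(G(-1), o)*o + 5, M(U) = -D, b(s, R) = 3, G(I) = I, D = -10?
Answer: 1/213824 ≈ 4.6767e-6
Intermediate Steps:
M(U) = 10 (M(U) = -1*(-10) = 10)
S(o) = 5 + 3*o (S(o) = 3*o + 5 = 5 + 3*o)
1/(S(M(5/(-10))) + 213789) = 1/((5 + 3*10) + 213789) = 1/((5 + 30) + 213789) = 1/(35 + 213789) = 1/213824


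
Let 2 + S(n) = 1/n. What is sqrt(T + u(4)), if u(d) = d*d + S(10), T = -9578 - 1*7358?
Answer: I*sqrt(1692190)/10 ≈ 130.08*I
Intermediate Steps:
S(n) = -2 + 1/n
T = -16936 (T = -9578 - 7358 = -16936)
u(d) = -19/10 + d**2 (u(d) = d*d + (-2 + 1/10) = d**2 + (-2 + 1/10) = d**2 - 19/10 = -19/10 + d**2)
sqrt(T + u(4)) = sqrt(-16936 + (-19/10 + 4**2)) = sqrt(-16936 + (-19/10 + 16)) = sqrt(-16936 + 141/10) = sqrt(-169219/10) = I*sqrt(1692190)/10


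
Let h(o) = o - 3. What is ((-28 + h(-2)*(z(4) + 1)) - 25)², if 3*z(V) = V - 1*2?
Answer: 33856/9 ≈ 3761.8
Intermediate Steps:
h(o) = -3 + o
z(V) = -⅔ + V/3 (z(V) = (V - 1*2)/3 = (V - 2)/3 = (-2 + V)/3 = -⅔ + V/3)
((-28 + h(-2)*(z(4) + 1)) - 25)² = ((-28 + (-3 - 2)*((-⅔ + (⅓)*4) + 1)) - 25)² = ((-28 - 5*((-⅔ + 4/3) + 1)) - 25)² = ((-28 - 5*(⅔ + 1)) - 25)² = ((-28 - 5*5/3) - 25)² = ((-28 - 25/3) - 25)² = (-109/3 - 25)² = (-184/3)² = 33856/9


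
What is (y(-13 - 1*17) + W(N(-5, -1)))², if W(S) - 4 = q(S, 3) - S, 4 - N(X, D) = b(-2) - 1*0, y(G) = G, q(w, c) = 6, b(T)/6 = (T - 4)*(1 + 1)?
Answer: 9216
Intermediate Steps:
b(T) = -48 + 12*T (b(T) = 6*((T - 4)*(1 + 1)) = 6*((-4 + T)*2) = 6*(-8 + 2*T) = -48 + 12*T)
N(X, D) = 76 (N(X, D) = 4 - ((-48 + 12*(-2)) - 1*0) = 4 - ((-48 - 24) + 0) = 4 - (-72 + 0) = 4 - 1*(-72) = 4 + 72 = 76)
W(S) = 10 - S (W(S) = 4 + (6 - S) = 10 - S)
(y(-13 - 1*17) + W(N(-5, -1)))² = ((-13 - 1*17) + (10 - 1*76))² = ((-13 - 17) + (10 - 76))² = (-30 - 66)² = (-96)² = 9216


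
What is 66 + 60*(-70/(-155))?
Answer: 2886/31 ≈ 93.097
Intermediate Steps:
66 + 60*(-70/(-155)) = 66 + 60*(-70*(-1/155)) = 66 + 60*(14/31) = 66 + 840/31 = 2886/31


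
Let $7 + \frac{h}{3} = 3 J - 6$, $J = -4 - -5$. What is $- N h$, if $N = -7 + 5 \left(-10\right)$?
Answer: $-1710$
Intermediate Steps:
$J = 1$ ($J = -4 + 5 = 1$)
$N = -57$ ($N = -7 - 50 = -57$)
$h = -30$ ($h = -21 + 3 \left(3 \cdot 1 - 6\right) = -21 + 3 \left(3 - 6\right) = -21 + 3 \left(-3\right) = -21 - 9 = -30$)
$- N h = - \left(-57\right) \left(-30\right) = \left(-1\right) 1710 = -1710$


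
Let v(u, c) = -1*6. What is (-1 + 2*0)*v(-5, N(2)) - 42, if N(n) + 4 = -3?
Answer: -36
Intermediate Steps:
N(n) = -7 (N(n) = -4 - 3 = -7)
v(u, c) = -6
(-1 + 2*0)*v(-5, N(2)) - 42 = (-1 + 2*0)*(-6) - 42 = (-1 + 0)*(-6) - 42 = -1*(-6) - 42 = 6 - 42 = -36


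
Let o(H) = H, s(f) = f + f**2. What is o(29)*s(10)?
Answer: 3190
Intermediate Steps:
o(29)*s(10) = 29*(10*(1 + 10)) = 29*(10*11) = 29*110 = 3190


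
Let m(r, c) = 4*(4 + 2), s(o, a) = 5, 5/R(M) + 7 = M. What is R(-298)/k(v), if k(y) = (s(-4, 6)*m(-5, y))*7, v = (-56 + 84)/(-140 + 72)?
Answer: -1/51240 ≈ -1.9516e-5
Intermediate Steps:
R(M) = 5/(-7 + M)
m(r, c) = 24 (m(r, c) = 4*6 = 24)
v = -7/17 (v = 28/(-68) = 28*(-1/68) = -7/17 ≈ -0.41176)
k(y) = 840 (k(y) = (5*24)*7 = 120*7 = 840)
R(-298)/k(v) = (5/(-7 - 298))/840 = (5/(-305))*(1/840) = (5*(-1/305))*(1/840) = -1/61*1/840 = -1/51240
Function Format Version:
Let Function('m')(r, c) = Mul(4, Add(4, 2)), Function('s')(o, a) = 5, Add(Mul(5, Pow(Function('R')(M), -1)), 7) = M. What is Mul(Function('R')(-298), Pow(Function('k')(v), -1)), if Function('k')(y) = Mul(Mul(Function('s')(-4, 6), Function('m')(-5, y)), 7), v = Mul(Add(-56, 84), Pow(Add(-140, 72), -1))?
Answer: Rational(-1, 51240) ≈ -1.9516e-5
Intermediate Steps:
Function('R')(M) = Mul(5, Pow(Add(-7, M), -1))
Function('m')(r, c) = 24 (Function('m')(r, c) = Mul(4, 6) = 24)
v = Rational(-7, 17) (v = Mul(28, Pow(-68, -1)) = Mul(28, Rational(-1, 68)) = Rational(-7, 17) ≈ -0.41176)
Function('k')(y) = 840 (Function('k')(y) = Mul(Mul(5, 24), 7) = Mul(120, 7) = 840)
Mul(Function('R')(-298), Pow(Function('k')(v), -1)) = Mul(Mul(5, Pow(Add(-7, -298), -1)), Pow(840, -1)) = Mul(Mul(5, Pow(-305, -1)), Rational(1, 840)) = Mul(Mul(5, Rational(-1, 305)), Rational(1, 840)) = Mul(Rational(-1, 61), Rational(1, 840)) = Rational(-1, 51240)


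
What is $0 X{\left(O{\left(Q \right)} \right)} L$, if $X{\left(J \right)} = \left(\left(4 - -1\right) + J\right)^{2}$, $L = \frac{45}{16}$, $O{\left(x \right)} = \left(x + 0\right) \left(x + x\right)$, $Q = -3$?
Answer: $0$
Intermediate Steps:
$O{\left(x \right)} = 2 x^{2}$ ($O{\left(x \right)} = x 2 x = 2 x^{2}$)
$L = \frac{45}{16}$ ($L = 45 \cdot \frac{1}{16} = \frac{45}{16} \approx 2.8125$)
$X{\left(J \right)} = \left(5 + J\right)^{2}$ ($X{\left(J \right)} = \left(\left(4 + 1\right) + J\right)^{2} = \left(5 + J\right)^{2}$)
$0 X{\left(O{\left(Q \right)} \right)} L = 0 \left(5 + 2 \left(-3\right)^{2}\right)^{2} \cdot \frac{45}{16} = 0 \left(5 + 2 \cdot 9\right)^{2} \cdot \frac{45}{16} = 0 \left(5 + 18\right)^{2} \cdot \frac{45}{16} = 0 \cdot 23^{2} \cdot \frac{45}{16} = 0 \cdot 529 \cdot \frac{45}{16} = 0 \cdot \frac{45}{16} = 0$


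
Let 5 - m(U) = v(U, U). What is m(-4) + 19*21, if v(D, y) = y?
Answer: 408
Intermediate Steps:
m(U) = 5 - U
m(-4) + 19*21 = (5 - 1*(-4)) + 19*21 = (5 + 4) + 399 = 9 + 399 = 408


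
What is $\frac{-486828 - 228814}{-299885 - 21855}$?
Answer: $\frac{357821}{160870} \approx 2.2243$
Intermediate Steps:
$\frac{-486828 - 228814}{-299885 - 21855} = - \frac{715642}{-321740} = \left(-715642\right) \left(- \frac{1}{321740}\right) = \frac{357821}{160870}$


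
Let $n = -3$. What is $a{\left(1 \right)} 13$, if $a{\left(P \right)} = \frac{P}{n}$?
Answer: $- \frac{13}{3} \approx -4.3333$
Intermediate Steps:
$a{\left(P \right)} = - \frac{P}{3}$ ($a{\left(P \right)} = \frac{P}{-3} = P \left(- \frac{1}{3}\right) = - \frac{P}{3}$)
$a{\left(1 \right)} 13 = \left(- \frac{1}{3}\right) 1 \cdot 13 = \left(- \frac{1}{3}\right) 13 = - \frac{13}{3}$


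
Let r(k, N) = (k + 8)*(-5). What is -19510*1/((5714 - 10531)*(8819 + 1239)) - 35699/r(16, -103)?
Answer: 864798486007/2906963160 ≈ 297.49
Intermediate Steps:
r(k, N) = -40 - 5*k (r(k, N) = (8 + k)*(-5) = -40 - 5*k)
-19510*1/((5714 - 10531)*(8819 + 1239)) - 35699/r(16, -103) = -19510*1/((5714 - 10531)*(8819 + 1239)) - 35699/(-40 - 5*16) = -19510/(10058*(-4817)) - 35699/(-40 - 80) = -19510/(-48449386) - 35699/(-120) = -19510*(-1/48449386) - 35699*(-1/120) = 9755/24224693 + 35699/120 = 864798486007/2906963160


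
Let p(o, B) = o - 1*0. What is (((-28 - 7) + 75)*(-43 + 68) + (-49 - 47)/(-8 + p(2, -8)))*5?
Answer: 5080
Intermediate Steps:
p(o, B) = o (p(o, B) = o + 0 = o)
(((-28 - 7) + 75)*(-43 + 68) + (-49 - 47)/(-8 + p(2, -8)))*5 = (((-28 - 7) + 75)*(-43 + 68) + (-49 - 47)/(-8 + 2))*5 = ((-35 + 75)*25 - 96/(-6))*5 = (40*25 - 96*(-1/6))*5 = (1000 + 16)*5 = 1016*5 = 5080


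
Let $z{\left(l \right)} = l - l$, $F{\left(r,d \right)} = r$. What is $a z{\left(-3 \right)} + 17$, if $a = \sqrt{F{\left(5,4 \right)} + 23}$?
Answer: $17$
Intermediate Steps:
$z{\left(l \right)} = 0$
$a = 2 \sqrt{7}$ ($a = \sqrt{5 + 23} = \sqrt{28} = 2 \sqrt{7} \approx 5.2915$)
$a z{\left(-3 \right)} + 17 = 2 \sqrt{7} \cdot 0 + 17 = 0 + 17 = 17$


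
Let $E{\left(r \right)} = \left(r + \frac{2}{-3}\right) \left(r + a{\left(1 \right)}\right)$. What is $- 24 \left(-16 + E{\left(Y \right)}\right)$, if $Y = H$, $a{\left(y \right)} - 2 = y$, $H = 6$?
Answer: $-768$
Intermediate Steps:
$a{\left(y \right)} = 2 + y$
$Y = 6$
$E{\left(r \right)} = \left(3 + r\right) \left(- \frac{2}{3} + r\right)$ ($E{\left(r \right)} = \left(r + \frac{2}{-3}\right) \left(r + \left(2 + 1\right)\right) = \left(r + 2 \left(- \frac{1}{3}\right)\right) \left(r + 3\right) = \left(r - \frac{2}{3}\right) \left(3 + r\right) = \left(- \frac{2}{3} + r\right) \left(3 + r\right) = \left(3 + r\right) \left(- \frac{2}{3} + r\right)$)
$- 24 \left(-16 + E{\left(Y \right)}\right) = - 24 \left(-16 + \left(-2 + 6^{2} + \frac{7}{3} \cdot 6\right)\right) = - 24 \left(-16 + \left(-2 + 36 + 14\right)\right) = - 24 \left(-16 + 48\right) = \left(-24\right) 32 = -768$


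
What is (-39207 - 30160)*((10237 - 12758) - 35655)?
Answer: 2648154592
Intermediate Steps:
(-39207 - 30160)*((10237 - 12758) - 35655) = -69367*(-2521 - 35655) = -69367*(-38176) = 2648154592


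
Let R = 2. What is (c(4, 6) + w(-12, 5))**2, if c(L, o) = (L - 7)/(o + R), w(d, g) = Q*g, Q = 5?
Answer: 38809/64 ≈ 606.39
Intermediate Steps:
w(d, g) = 5*g
c(L, o) = (-7 + L)/(2 + o) (c(L, o) = (L - 7)/(o + 2) = (-7 + L)/(2 + o))
(c(4, 6) + w(-12, 5))**2 = ((-7 + 4)/(2 + 6) + 5*5)**2 = (-3/8 + 25)**2 = (197/8)**2 = 38809/64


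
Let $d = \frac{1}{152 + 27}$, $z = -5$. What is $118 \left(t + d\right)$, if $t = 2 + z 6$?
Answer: $- \frac{591298}{179} \approx -3303.3$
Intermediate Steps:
$d = \frac{1}{179} \approx 0.0055866$
$t = -28$ ($t = 2 - 30 = -28$)
$118 \left(t + d\right) = 118 \left(-28 + \frac{1}{179}\right) = 118 \left(- \frac{5011}{179}\right) = - \frac{591298}{179}$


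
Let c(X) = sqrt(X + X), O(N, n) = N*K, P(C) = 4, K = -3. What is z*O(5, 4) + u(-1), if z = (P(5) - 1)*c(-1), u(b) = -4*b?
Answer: 4 - 45*I*sqrt(2) ≈ 4.0 - 63.64*I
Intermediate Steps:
O(N, n) = -3*N (O(N, n) = N*(-3) = -3*N)
c(X) = sqrt(2)*sqrt(X) (c(X) = sqrt(2*X) = sqrt(2)*sqrt(X))
z = 3*I*sqrt(2) (z = (4 - 1)*(sqrt(2)*sqrt(-1)) = 3*(sqrt(2)*I) = 3*(I*sqrt(2)) = 3*I*sqrt(2) ≈ 4.2426*I)
z*O(5, 4) + u(-1) = (3*I*sqrt(2))*(-3*5) - 4*(-1) = (3*I*sqrt(2))*(-15) + 4 = -45*I*sqrt(2) + 4 = 4 - 45*I*sqrt(2)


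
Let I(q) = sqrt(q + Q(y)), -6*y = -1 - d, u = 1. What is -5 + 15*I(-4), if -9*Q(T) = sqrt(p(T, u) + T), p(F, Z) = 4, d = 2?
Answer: -5 + 5*I*sqrt(144 + 6*sqrt(2))/2 ≈ -5.0 + 30.871*I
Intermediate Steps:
y = 1/2 (y = -(-1 - 1*2)/6 = -(-1 - 2)/6 = -1/6*(-3) = 1/2 ≈ 0.50000)
Q(T) = -sqrt(4 + T)/9
I(q) = sqrt(q - sqrt(2)/6) (I(q) = sqrt(q - sqrt(4 + 1/2)/9) = sqrt(q - sqrt(2)/6))
-5 + 15*I(-4) = -5 + 15*(sqrt(-6*sqrt(2) + 36*(-4))/6) = -5 + 15*(sqrt(-6*sqrt(2) - 144)/6) = -5 + 15*(sqrt(-144 - 6*sqrt(2))/6) = -5 + 5*sqrt(-144 - 6*sqrt(2))/2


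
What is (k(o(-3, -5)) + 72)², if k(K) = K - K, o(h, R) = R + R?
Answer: 5184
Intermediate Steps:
o(h, R) = 2*R
k(K) = 0
(k(o(-3, -5)) + 72)² = (0 + 72)² = 72² = 5184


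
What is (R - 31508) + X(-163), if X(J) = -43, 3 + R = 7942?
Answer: -23612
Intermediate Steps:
R = 7939 (R = -3 + 7942 = 7939)
(R - 31508) + X(-163) = (7939 - 31508) - 43 = -23569 - 43 = -23612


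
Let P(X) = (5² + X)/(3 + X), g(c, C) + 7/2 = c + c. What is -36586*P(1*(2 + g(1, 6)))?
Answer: -1865886/7 ≈ -2.6656e+5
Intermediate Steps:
g(c, C) = -7/2 + 2*c (g(c, C) = -7/2 + (c + c) = -7/2 + 2*c)
P(X) = (25 + X)/(3 + X)
-36586*P(1*(2 + g(1, 6))) = -36586*(25 + 1*(2 + (-7/2 + 2*1)))/(3 + 1*(2 + (-7/2 + 2*1))) = -36586*(25 + 1*(2 + (-7/2 + 2)))/(3 + 1*(2 + (-7/2 + 2))) = -36586*(25 + 1*(2 - 3/2))/(3 + 1*(2 - 3/2)) = -36586*(25 + 1*(½))/(3 + 1*(½)) = -36586*(25 + ½)/(3 + ½) = -36586*51/(7/2*2) = -73172*51/(7*2) = -36586*51/7 = -1865886/7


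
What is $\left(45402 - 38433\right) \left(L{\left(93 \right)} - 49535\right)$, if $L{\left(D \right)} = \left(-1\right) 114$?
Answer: $-346003881$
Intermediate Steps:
$L{\left(D \right)} = -114$
$\left(45402 - 38433\right) \left(L{\left(93 \right)} - 49535\right) = \left(45402 - 38433\right) \left(-114 - 49535\right) = 6969 \left(-49649\right) = -346003881$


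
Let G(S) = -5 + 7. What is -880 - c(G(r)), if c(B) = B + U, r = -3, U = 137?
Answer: -1019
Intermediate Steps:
G(S) = 2
c(B) = 137 + B (c(B) = B + 137 = 137 + B)
-880 - c(G(r)) = -880 - (137 + 2) = -880 - 1*139 = -880 - 139 = -1019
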